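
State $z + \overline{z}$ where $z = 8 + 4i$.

z + conjugate(z) = (a + bi) + (a - bi) = 2a
= 2 * 8 = 16


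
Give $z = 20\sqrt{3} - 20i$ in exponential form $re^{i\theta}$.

r = |z| = sqrt((20*sqrt(3))^2 + (-20)^2) = sqrt(1200 + 400) = sqrt(1600) = 40
θ = arctan(b/a) = arctan(-20/34.641) (quadrant-adjusted) = -30° = -π/6
z = 40e^(-i*π/6)


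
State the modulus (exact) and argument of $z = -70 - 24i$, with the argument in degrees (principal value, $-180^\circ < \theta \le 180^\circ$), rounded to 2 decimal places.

|z| = sqrt((-70)^2 + (-24)^2) = 74
arg(z) = arctan(b/a) = arctan(-24/-70) (quadrant-adjusted) = -161.08°


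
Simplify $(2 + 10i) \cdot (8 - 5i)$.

(a1*a2 - b1*b2) + (a1*b2 + b1*a2)i
= (16 - (-50)) + (-10 + 80)i
= 66 + 70i


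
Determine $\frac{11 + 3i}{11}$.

Divisor is real, so divide each part by 11:
= 1 + (3/11)i


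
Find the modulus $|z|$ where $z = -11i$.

|z| = sqrt(a^2 + b^2) = sqrt(0^2 + (-11)^2) = sqrt(121) = 11


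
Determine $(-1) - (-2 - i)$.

(-1 - (-2)) + (0 - (-1))i = 1 + i


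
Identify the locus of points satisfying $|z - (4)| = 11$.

|z - z0| = r describes a circle centered at z0 with radius r
Here z0 = 4 and r = 11
Locus: Circle centered at (4, 0) with radius 11


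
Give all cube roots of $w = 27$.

|w| = 27, arg(w) = 0°
Root modulus = 27^(1/3) = 3
Root arguments: θ_k = (0° + 360°k)/3 for k = 0, 1, ..., 2
Roots: 3, -3/2 + (3*sqrt(3)/2)i, -3/2 - (3*sqrt(3)/2)i


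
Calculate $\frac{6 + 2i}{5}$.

Divisor is real, so divide each part by 5:
= 6/5 + (2/5)i


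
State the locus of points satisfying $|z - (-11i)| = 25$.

|z - z0| = r describes a circle centered at z0 with radius r
Here z0 = -11i and r = 25
Locus: Circle centered at (0, -11) with radius 25


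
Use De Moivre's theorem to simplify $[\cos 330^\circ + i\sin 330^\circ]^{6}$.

By De Moivre: z^n = r^n(cos(nθ) + i sin(nθ))
= 1^6(cos(6*330°) + i sin(6*330°))
= 1(cos 180° + i sin 180°)
= -1


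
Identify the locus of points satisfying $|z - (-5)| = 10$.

|z - z0| = r describes a circle centered at z0 with radius r
Here z0 = -5 and r = 10
Locus: Circle centered at (-5, 0) with radius 10


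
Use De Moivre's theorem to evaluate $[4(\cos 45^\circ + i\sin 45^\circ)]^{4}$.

By De Moivre: z^n = r^n(cos(nθ) + i sin(nθ))
= 4^4(cos(4*45°) + i sin(4*45°))
= 256(cos 180° + i sin 180°)
= -256


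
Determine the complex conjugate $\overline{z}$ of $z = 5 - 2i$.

If z = a + bi, then conjugate(z) = a - bi
conjugate(5 - 2i) = 5 + 2i


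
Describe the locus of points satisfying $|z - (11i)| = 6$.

|z - z0| = r describes a circle centered at z0 with radius r
Here z0 = 11i and r = 6
Locus: Circle centered at (0, 11) with radius 6


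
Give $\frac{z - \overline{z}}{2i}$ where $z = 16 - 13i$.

z - conjugate(z) = 2bi
(z - conjugate(z))/(2i) = 2bi/(2i) = b = -13


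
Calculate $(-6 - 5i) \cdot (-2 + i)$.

(a1*a2 - b1*b2) + (a1*b2 + b1*a2)i
= (12 - (-5)) + (-6 + 10)i
= 17 + 4i


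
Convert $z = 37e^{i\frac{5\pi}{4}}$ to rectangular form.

a = r cos θ = 37 * -sqrt(2)/2 = -37*sqrt(2)/2
b = r sin θ = 37 * -sqrt(2)/2 = -37*sqrt(2)/2
z = -37*sqrt(2)/2 - (37*sqrt(2)/2)i


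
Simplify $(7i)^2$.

(a + bi)^2 = a^2 - b^2 + 2abi
= 0^2 - 7^2 + 2*0*7i
= -49


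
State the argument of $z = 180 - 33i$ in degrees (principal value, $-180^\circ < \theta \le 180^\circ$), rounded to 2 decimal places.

θ = arctan(b/a) = arctan(-33/180) (quadrant-adjusted) = -10.39°


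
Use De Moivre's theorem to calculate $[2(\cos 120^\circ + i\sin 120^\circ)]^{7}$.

By De Moivre: z^n = r^n(cos(nθ) + i sin(nθ))
= 2^7(cos(7*120°) + i sin(7*120°))
= 128(cos 120° + i sin 120°)
= -64 + 64*sqrt(3)i


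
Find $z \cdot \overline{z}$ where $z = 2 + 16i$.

z * conjugate(z) = |z|^2 = a^2 + b^2
= 2^2 + 16^2 = 260


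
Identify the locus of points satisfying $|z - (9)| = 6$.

|z - z0| = r describes a circle centered at z0 with radius r
Here z0 = 9 and r = 6
Locus: Circle centered at (9, 0) with radius 6


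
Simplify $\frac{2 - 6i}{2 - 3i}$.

Multiply numerator and denominator by conjugate (2 + 3i):
= (2 - 6i)(2 + 3i) / (2^2 + (-3)^2)
= (22 - 6i) / 13
= 22/13 - (6/13)i


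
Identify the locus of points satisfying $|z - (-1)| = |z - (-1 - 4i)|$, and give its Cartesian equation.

|z - z1| = |z - z2| means z is equidistant from z1 and z2,
i.e. the perpendicular bisector of the segment from (-1, 0) to (-1, -4) (midpoint (-1, -2)).
With z = x + yi, square both sides:
(x - (-1))^2 + (y - 0)^2 = (x - (-1))^2 + (y - (-4))^2
The x^2 and y^2 terms cancel: 0x + (-8)y = 17 - 1 = 16
Simplify: y = -2
Locus: Perpendicular bisector of the segment from (-1, 0) to (-1, -4): the line y = -2


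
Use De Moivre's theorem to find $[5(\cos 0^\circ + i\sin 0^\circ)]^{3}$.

By De Moivre: z^n = r^n(cos(nθ) + i sin(nθ))
= 5^3(cos(3*0°) + i sin(3*0°))
= 125(cos 0° + i sin 0°)
= 125


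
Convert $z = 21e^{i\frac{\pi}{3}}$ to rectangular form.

a = r cos θ = 21 * 1/2 = 21/2
b = r sin θ = 21 * sqrt(3)/2 = 21*sqrt(3)/2
z = 21/2 + (21*sqrt(3)/2)i


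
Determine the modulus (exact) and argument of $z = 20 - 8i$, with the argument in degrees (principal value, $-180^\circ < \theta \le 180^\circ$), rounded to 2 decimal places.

|z| = sqrt(20^2 + (-8)^2) = sqrt(464)
arg(z) = arctan(b/a) = arctan(-8/20) (quadrant-adjusted) = -21.80°


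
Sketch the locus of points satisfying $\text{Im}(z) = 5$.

Im(z) = y where z = x + yi; the equation y = 5 is satisfied by all points with that y-coordinate
Locus: Horizontal line y = 5


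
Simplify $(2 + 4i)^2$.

(a + bi)^2 = a^2 - b^2 + 2abi
= 2^2 - 4^2 + 2*2*4i
= -12 + 16i


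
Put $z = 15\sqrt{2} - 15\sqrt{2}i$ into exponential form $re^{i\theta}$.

r = |z| = sqrt((15*sqrt(2))^2 + (-15*sqrt(2))^2) = sqrt(450 + 450) = sqrt(900) = 30
θ = arctan(b/a) = arctan(-21.2132/21.2132) (quadrant-adjusted) = -45° = -π/4
z = 30e^(-i*π/4)


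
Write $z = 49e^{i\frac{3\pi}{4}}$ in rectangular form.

a = r cos θ = 49 * -sqrt(2)/2 = -49*sqrt(2)/2
b = r sin θ = 49 * sqrt(2)/2 = 49*sqrt(2)/2
z = -49*sqrt(2)/2 + (49*sqrt(2)/2)i


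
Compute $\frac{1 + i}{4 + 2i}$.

Multiply numerator and denominator by conjugate (4 - 2i):
= (1 + i)(4 - 2i) / (4^2 + 2^2)
= (6 + 2i) / 20
Divide through by 2: (3 + i) / 10
= 3/10 + (1/10)i


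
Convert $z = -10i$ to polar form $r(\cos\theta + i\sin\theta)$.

r = |z| = sqrt(a^2 + b^2) = sqrt((0)^2 + (-10)^2) = sqrt(0 + 100) = sqrt(100) = 10
a = 0 and b < 0, so z lies on the negative imaginary axis: θ = 270°
z = 10(cos 270° + i sin 270°)


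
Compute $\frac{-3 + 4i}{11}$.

Divisor is real, so divide each part by 11:
= -3/11 + (4/11)i


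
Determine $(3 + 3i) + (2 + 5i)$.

(3 + 2) + (3 + 5)i = 5 + 8i


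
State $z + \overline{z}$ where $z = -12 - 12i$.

z + conjugate(z) = (a + bi) + (a - bi) = 2a
= 2 * (-12) = -24


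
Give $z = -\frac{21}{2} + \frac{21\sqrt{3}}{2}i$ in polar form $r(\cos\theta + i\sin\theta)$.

r = |z| = sqrt(a^2 + b^2) = sqrt((-21/2)^2 + (21*sqrt(3)/2)^2) = sqrt(441/4 + 1323/4) = sqrt(441) = 21
θ = arctan(b/a) = arctan(18.1865/-10.5) (quadrant-adjusted) = 120°
z = 21(cos 120° + i sin 120°)


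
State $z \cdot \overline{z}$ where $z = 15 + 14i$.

z * conjugate(z) = |z|^2 = a^2 + b^2
= 15^2 + 14^2 = 421


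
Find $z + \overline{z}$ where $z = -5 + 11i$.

z + conjugate(z) = (a + bi) + (a - bi) = 2a
= 2 * (-5) = -10


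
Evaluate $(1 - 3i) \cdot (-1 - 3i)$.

(a1*a2 - b1*b2) + (a1*b2 + b1*a2)i
= (-1 - 9) + (-3 + 3)i
= -10


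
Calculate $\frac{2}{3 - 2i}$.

Multiply numerator and denominator by conjugate (3 + 2i):
= (2)(3 + 2i) / (3^2 + (-2)^2)
= (6 + 4i) / 13
= 6/13 + (4/13)i


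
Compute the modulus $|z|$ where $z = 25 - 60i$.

|z| = sqrt(a^2 + b^2) = sqrt(25^2 + (-60)^2) = sqrt(4225) = 65


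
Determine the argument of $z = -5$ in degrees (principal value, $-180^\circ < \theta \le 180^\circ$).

b = 0 and a < 0, so z lies on the negative real axis: θ = 180°


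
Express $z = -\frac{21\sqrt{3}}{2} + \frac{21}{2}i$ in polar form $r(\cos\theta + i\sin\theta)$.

r = |z| = sqrt(a^2 + b^2) = sqrt((-21*sqrt(3)/2)^2 + (21/2)^2) = sqrt(1323/4 + 441/4) = sqrt(441) = 21
θ = arctan(b/a) = arctan(10.5/-18.1865) (quadrant-adjusted) = 150°
z = 21(cos 150° + i sin 150°)


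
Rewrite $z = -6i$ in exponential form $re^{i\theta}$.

r = |z| = sqrt((0)^2 + (-6)^2) = sqrt(0 + 36) = sqrt(36) = 6
a = 0 and b < 0, so z lies on the negative imaginary axis: θ = -90° = -π/2
z = 6e^(-i*π/2)


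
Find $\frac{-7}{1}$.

Divisor is real, so divide each part by 1:
= -7


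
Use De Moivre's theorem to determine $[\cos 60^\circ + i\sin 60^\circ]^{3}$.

By De Moivre: z^n = r^n(cos(nθ) + i sin(nθ))
= 1^3(cos(3*60°) + i sin(3*60°))
= 1(cos 180° + i sin 180°)
= -1


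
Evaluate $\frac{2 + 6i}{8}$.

Divisor is real, so divide each part by 8:
= 1/4 + (3/4)i


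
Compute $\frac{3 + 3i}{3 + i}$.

Multiply numerator and denominator by conjugate (3 - i):
= (3 + 3i)(3 - i) / (3^2 + 1^2)
= (12 + 6i) / 10
Divide through by 2: (6 + 3i) / 5
= 6/5 + (3/5)i


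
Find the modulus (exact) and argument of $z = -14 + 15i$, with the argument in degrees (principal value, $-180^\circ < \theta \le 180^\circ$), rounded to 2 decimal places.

|z| = sqrt((-14)^2 + 15^2) = sqrt(421)
arg(z) = arctan(b/a) = arctan(15/-14) (quadrant-adjusted) = 133.03°


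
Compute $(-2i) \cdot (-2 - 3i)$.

(a1*a2 - b1*b2) + (a1*b2 + b1*a2)i
= (0 - 6) + (0 + 4)i
= -6 + 4i


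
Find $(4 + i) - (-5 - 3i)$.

(4 - (-5)) + (1 - (-3))i = 9 + 4i


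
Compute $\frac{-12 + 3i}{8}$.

Divisor is real, so divide each part by 8:
= -3/2 + (3/8)i


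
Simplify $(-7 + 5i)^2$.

(a + bi)^2 = a^2 - b^2 + 2abi
= (-7)^2 - 5^2 + 2*(-7)*5i
= 24 - 70i


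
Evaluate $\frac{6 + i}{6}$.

Divisor is real, so divide each part by 6:
= 1 + (1/6)i


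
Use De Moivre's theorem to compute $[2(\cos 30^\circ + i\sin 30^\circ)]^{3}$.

By De Moivre: z^n = r^n(cos(nθ) + i sin(nθ))
= 2^3(cos(3*30°) + i sin(3*30°))
= 8(cos 90° + i sin 90°)
= 8i


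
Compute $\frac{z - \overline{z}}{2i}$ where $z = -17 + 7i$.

z - conjugate(z) = 2bi
(z - conjugate(z))/(2i) = 2bi/(2i) = b = 7


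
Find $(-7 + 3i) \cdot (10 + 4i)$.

(a1*a2 - b1*b2) + (a1*b2 + b1*a2)i
= (-70 - 12) + (-28 + 30)i
= -82 + 2i


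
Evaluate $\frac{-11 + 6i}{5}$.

Divisor is real, so divide each part by 5:
= -11/5 + (6/5)i


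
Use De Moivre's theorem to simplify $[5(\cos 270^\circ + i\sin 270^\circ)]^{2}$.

By De Moivre: z^n = r^n(cos(nθ) + i sin(nθ))
= 5^2(cos(2*270°) + i sin(2*270°))
= 25(cos 180° + i sin 180°)
= -25


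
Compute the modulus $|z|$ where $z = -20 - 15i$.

|z| = sqrt(a^2 + b^2) = sqrt((-20)^2 + (-15)^2) = sqrt(625) = 25


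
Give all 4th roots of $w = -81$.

|w| = 81, arg(w) = 180°
Root modulus = 81^(1/4) = 3
Root arguments: θ_k = (180° + 360°k)/4 for k = 0, 1, ..., 3
Roots: 3*sqrt(2)/2 + (3*sqrt(2)/2)i, -3*sqrt(2)/2 + (3*sqrt(2)/2)i, -3*sqrt(2)/2 - (3*sqrt(2)/2)i, 3*sqrt(2)/2 - (3*sqrt(2)/2)i


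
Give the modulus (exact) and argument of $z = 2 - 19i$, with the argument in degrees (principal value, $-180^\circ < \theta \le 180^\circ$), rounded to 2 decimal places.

|z| = sqrt(2^2 + (-19)^2) = sqrt(365)
arg(z) = arctan(b/a) = arctan(-19/2) (quadrant-adjusted) = -83.99°


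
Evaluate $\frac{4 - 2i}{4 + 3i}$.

Multiply numerator and denominator by conjugate (4 - 3i):
= (4 - 2i)(4 - 3i) / (4^2 + 3^2)
= (10 - 20i) / 25
Divide through by 5: (2 - 4i) / 5
= 2/5 - (4/5)i


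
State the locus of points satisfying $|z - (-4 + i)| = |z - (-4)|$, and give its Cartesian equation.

|z - z1| = |z - z2| means z is equidistant from z1 and z2,
i.e. the perpendicular bisector of the segment from (-4, 1) to (-4, 0) (midpoint (-4, 1/2)).
With z = x + yi, square both sides:
(x - (-4))^2 + (y - 1)^2 = (x - (-4))^2 + (y - 0)^2
The x^2 and y^2 terms cancel: 0x + (-2)y = 16 - 17 = -1
Simplify: y = 1/2
Locus: Perpendicular bisector of the segment from (-4, 1) to (-4, 0): the line y = 1/2


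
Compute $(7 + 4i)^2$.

(a + bi)^2 = a^2 - b^2 + 2abi
= 7^2 - 4^2 + 2*7*4i
= 33 + 56i


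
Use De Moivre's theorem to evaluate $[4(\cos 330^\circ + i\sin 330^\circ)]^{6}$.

By De Moivre: z^n = r^n(cos(nθ) + i sin(nθ))
= 4^6(cos(6*330°) + i sin(6*330°))
= 4096(cos 180° + i sin 180°)
= -4096


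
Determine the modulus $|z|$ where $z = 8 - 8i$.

|z| = sqrt(a^2 + b^2) = sqrt(8^2 + (-8)^2) = sqrt(128) = sqrt(128)


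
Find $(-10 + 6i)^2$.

(a + bi)^2 = a^2 - b^2 + 2abi
= (-10)^2 - 6^2 + 2*(-10)*6i
= 64 - 120i


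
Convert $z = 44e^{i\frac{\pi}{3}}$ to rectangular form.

a = r cos θ = 44 * 1/2 = 22
b = r sin θ = 44 * sqrt(3)/2 = 22*sqrt(3)
z = 22 + 22*sqrt(3)i


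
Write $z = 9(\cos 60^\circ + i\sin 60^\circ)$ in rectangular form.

a = r cos θ = 9 * 1/2 = 9/2
b = r sin θ = 9 * sqrt(3)/2 = 9*sqrt(3)/2
z = 9/2 + (9*sqrt(3)/2)i


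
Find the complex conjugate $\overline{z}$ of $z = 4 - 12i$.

If z = a + bi, then conjugate(z) = a - bi
conjugate(4 - 12i) = 4 + 12i


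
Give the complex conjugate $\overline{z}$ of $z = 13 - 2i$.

If z = a + bi, then conjugate(z) = a - bi
conjugate(13 - 2i) = 13 + 2i


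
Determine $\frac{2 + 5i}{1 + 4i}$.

Multiply numerator and denominator by conjugate (1 - 4i):
= (2 + 5i)(1 - 4i) / (1^2 + 4^2)
= (22 - 3i) / 17
= 22/17 - (3/17)i


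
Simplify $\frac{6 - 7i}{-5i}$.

Multiply numerator and denominator by conjugate (5i):
= (6 - 7i)(5i) / (0^2 + (-5)^2)
= (35 + 30i) / 25
Divide through by 5: (7 + 6i) / 5
= 7/5 + (6/5)i


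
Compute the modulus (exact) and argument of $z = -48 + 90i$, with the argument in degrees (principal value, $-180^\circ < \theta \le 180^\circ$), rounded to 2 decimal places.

|z| = sqrt((-48)^2 + 90^2) = 102
arg(z) = arctan(b/a) = arctan(90/-48) (quadrant-adjusted) = 118.07°


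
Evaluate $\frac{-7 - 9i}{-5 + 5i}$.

Multiply numerator and denominator by conjugate (-5 - 5i):
= (-7 - 9i)(-5 - 5i) / ((-5)^2 + 5^2)
= (-10 + 80i) / 50
Divide through by 10: (-1 + 8i) / 5
= -1/5 + (8/5)i


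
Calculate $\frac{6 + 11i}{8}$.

Divisor is real, so divide each part by 8:
= 3/4 + (11/8)i


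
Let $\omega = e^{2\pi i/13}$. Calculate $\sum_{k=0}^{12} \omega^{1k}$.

Let ζ = ω^1 = e^(2πi·1/13). Since 13 ∤ 1, ζ ≠ 1.
Sum = Σ_{k=0}^{12} ζ^k = (ζ^13 - 1)/(ζ - 1) = (ω^{1·13} - 1)/(ζ - 1) = (1 - 1)/(ζ - 1) = 0


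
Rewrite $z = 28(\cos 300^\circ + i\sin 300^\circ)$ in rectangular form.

a = r cos θ = 28 * 1/2 = 14
b = r sin θ = 28 * -sqrt(3)/2 = -14*sqrt(3)
z = 14 - 14*sqrt(3)i


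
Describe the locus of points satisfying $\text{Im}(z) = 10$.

Im(z) = y where z = x + yi; the equation y = 10 is satisfied by all points with that y-coordinate
Locus: Horizontal line y = 10


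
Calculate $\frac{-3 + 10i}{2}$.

Divisor is real, so divide each part by 2:
= -3/2 + 5i


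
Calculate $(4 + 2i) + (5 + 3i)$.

(4 + 5) + (2 + 3)i = 9 + 5i


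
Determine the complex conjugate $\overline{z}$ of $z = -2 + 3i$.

If z = a + bi, then conjugate(z) = a - bi
conjugate(-2 + 3i) = -2 - 3i


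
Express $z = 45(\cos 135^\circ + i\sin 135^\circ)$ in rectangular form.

a = r cos θ = 45 * -sqrt(2)/2 = -45*sqrt(2)/2
b = r sin θ = 45 * sqrt(2)/2 = 45*sqrt(2)/2
z = -45*sqrt(2)/2 + (45*sqrt(2)/2)i


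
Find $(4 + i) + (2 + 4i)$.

(4 + 2) + (1 + 4)i = 6 + 5i


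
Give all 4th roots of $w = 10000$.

|w| = 10000, arg(w) = 0°
Root modulus = 10000^(1/4) = 10
Root arguments: θ_k = (0° + 360°k)/4 for k = 0, 1, ..., 3
Roots: 10, 10i, -10, -10i


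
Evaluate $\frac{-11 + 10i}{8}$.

Divisor is real, so divide each part by 8:
= -11/8 + (5/4)i


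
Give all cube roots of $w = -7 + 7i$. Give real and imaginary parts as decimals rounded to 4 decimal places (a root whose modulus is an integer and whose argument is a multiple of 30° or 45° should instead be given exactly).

|w| = sqrt(98) ≈ 9.899495, arg(w) = 135°
Root modulus = sqrt(98)^(1/3) ≈ 2.147193
Root arguments: θ_k = (135° + 360°k)/3 for k = 0, 1, ..., 2
Compute each root as (root modulus)(cos θ_k + i sin θ_k) using full-precision intermediates, then round to 4 decimal places.
Roots: 1.5183 + 1.5183i, -2.0740 + 0.5557i, 0.5557 - 2.0740i


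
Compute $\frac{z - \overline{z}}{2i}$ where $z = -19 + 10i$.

z - conjugate(z) = 2bi
(z - conjugate(z))/(2i) = 2bi/(2i) = b = 10


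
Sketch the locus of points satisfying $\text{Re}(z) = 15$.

Re(z) = x where z = x + yi; the equation x = 15 is satisfied by all points with that x-coordinate
Locus: Vertical line x = 15


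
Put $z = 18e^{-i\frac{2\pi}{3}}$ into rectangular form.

a = r cos θ = 18 * -1/2 = -9
b = r sin θ = 18 * -sqrt(3)/2 = -9*sqrt(3)
z = -9 - 9*sqrt(3)i


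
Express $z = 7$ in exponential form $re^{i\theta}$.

r = |z| = sqrt((7)^2 + (0)^2) = sqrt(49 + 0) = sqrt(49) = 7
b = 0 and a > 0, so z lies on the positive real axis: θ = 0
z = 7e^(i*0) = 7


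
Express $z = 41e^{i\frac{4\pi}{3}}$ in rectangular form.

a = r cos θ = 41 * -1/2 = -41/2
b = r sin θ = 41 * -sqrt(3)/2 = -41*sqrt(3)/2
z = -41/2 - (41*sqrt(3)/2)i


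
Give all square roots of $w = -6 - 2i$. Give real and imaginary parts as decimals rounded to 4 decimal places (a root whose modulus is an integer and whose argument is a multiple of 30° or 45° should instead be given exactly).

|w| = sqrt(40) ≈ 6.324555, arg(w) ≈ 198.434949°
Root modulus = sqrt(40)^(1/2) ≈ 2.514867
Root arguments: θ_k = (arg(w) + 360°k)/2 for k = 0, 1, ..., 1
Compute each root as (root modulus)(cos θ_k + i sin θ_k) using full-precision intermediates, then round to 4 decimal places.
Roots: -0.4028 + 2.4824i, 0.4028 - 2.4824i


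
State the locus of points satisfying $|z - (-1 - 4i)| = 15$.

|z - z0| = r describes a circle centered at z0 with radius r
Here z0 = -1 - 4i and r = 15
Locus: Circle centered at (-1, -4) with radius 15


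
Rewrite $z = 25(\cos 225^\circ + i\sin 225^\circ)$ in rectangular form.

a = r cos θ = 25 * -sqrt(2)/2 = -25*sqrt(2)/2
b = r sin θ = 25 * -sqrt(2)/2 = -25*sqrt(2)/2
z = -25*sqrt(2)/2 - (25*sqrt(2)/2)i


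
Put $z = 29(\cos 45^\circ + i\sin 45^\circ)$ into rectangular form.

a = r cos θ = 29 * sqrt(2)/2 = 29*sqrt(2)/2
b = r sin θ = 29 * sqrt(2)/2 = 29*sqrt(2)/2
z = 29*sqrt(2)/2 + (29*sqrt(2)/2)i


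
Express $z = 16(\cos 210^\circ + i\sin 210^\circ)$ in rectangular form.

a = r cos θ = 16 * -sqrt(3)/2 = -8*sqrt(3)
b = r sin θ = 16 * -1/2 = -8
z = -8*sqrt(3) - 8i


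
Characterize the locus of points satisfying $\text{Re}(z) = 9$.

Re(z) = x where z = x + yi; the equation x = 9 is satisfied by all points with that x-coordinate
Locus: Vertical line x = 9


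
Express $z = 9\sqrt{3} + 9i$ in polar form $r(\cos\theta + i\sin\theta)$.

r = |z| = sqrt(a^2 + b^2) = sqrt((9*sqrt(3))^2 + (9)^2) = sqrt(243 + 81) = sqrt(324) = 18
θ = arctan(b/a) = arctan(9/15.5885) (quadrant-adjusted) = 30°
z = 18(cos 30° + i sin 30°)


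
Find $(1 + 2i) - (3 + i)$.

(1 - 3) + (2 - 1)i = -2 + i


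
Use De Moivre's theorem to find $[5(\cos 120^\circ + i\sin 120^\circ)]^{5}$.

By De Moivre: z^n = r^n(cos(nθ) + i sin(nθ))
= 5^5(cos(5*120°) + i sin(5*120°))
= 3125(cos 240° + i sin 240°)
= -3125/2 - (3125*sqrt(3)/2)i


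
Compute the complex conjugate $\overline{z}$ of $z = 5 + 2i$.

If z = a + bi, then conjugate(z) = a - bi
conjugate(5 + 2i) = 5 - 2i


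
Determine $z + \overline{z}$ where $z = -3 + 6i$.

z + conjugate(z) = (a + bi) + (a - bi) = 2a
= 2 * (-3) = -6


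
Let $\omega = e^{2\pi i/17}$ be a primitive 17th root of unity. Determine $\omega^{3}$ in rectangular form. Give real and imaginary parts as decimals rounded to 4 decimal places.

ω^3 = e^(2πi·3/17) = e^(i·6π/17)
= cos(6π/17) + i sin(6π/17)
= 0.4457 + 0.8952i


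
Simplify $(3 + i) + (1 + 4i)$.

(3 + 1) + (1 + 4)i = 4 + 5i


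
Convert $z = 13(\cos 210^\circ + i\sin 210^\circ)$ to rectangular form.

a = r cos θ = 13 * -sqrt(3)/2 = -13*sqrt(3)/2
b = r sin θ = 13 * -1/2 = -13/2
z = -13*sqrt(3)/2 - (13/2)i


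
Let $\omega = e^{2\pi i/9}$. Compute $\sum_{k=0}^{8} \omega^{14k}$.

Let ζ = ω^14 = e^(2πi·14/9). Since 9 ∤ 14, ζ ≠ 1.
Sum = Σ_{k=0}^{8} ζ^k = (ζ^9 - 1)/(ζ - 1) = (ω^{14·9} - 1)/(ζ - 1) = (1 - 1)/(ζ - 1) = 0


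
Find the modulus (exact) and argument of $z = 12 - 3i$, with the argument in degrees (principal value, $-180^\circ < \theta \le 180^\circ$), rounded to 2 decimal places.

|z| = sqrt(12^2 + (-3)^2) = sqrt(153)
arg(z) = arctan(b/a) = arctan(-3/12) (quadrant-adjusted) = -14.04°


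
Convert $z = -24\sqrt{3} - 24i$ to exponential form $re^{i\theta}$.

r = |z| = sqrt((-24*sqrt(3))^2 + (-24)^2) = sqrt(1728 + 576) = sqrt(2304) = 48
θ = arctan(b/a) = arctan(-24/-41.5692) (quadrant-adjusted) = 210° = 7π/6
z = 48e^(i*7π/6)


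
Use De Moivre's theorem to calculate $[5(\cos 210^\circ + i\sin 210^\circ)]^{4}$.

By De Moivre: z^n = r^n(cos(nθ) + i sin(nθ))
= 5^4(cos(4*210°) + i sin(4*210°))
= 625(cos 120° + i sin 120°)
= -625/2 + (625*sqrt(3)/2)i


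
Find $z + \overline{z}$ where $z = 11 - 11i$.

z + conjugate(z) = (a + bi) + (a - bi) = 2a
= 2 * 11 = 22


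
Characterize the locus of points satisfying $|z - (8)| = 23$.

|z - z0| = r describes a circle centered at z0 with radius r
Here z0 = 8 and r = 23
Locus: Circle centered at (8, 0) with radius 23


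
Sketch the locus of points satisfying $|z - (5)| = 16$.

|z - z0| = r describes a circle centered at z0 with radius r
Here z0 = 5 and r = 16
Locus: Circle centered at (5, 0) with radius 16


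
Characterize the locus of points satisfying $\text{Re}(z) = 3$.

Re(z) = x where z = x + yi; the equation x = 3 is satisfied by all points with that x-coordinate
Locus: Vertical line x = 3


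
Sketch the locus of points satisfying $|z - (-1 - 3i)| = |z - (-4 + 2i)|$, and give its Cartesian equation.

|z - z1| = |z - z2| means z is equidistant from z1 and z2,
i.e. the perpendicular bisector of the segment from (-1, -3) to (-4, 2) (midpoint (-5/2, -1/2)).
With z = x + yi, square both sides:
(x - (-1))^2 + (y - (-3))^2 = (x - (-4))^2 + (y - 2)^2
The x^2 and y^2 terms cancel: -6x + 10y = 20 - 10 = 10
Simplify: 3x - 5y = -5
Locus: Perpendicular bisector of the segment from (-1, -3) to (-4, 2): the line 3x - 5y = -5


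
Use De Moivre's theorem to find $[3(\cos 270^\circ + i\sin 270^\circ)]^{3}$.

By De Moivre: z^n = r^n(cos(nθ) + i sin(nθ))
= 3^3(cos(3*270°) + i sin(3*270°))
= 27(cos 90° + i sin 90°)
= 27i


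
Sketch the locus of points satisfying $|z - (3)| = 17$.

|z - z0| = r describes a circle centered at z0 with radius r
Here z0 = 3 and r = 17
Locus: Circle centered at (3, 0) with radius 17


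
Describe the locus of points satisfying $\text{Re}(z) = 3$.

Re(z) = x where z = x + yi; the equation x = 3 is satisfied by all points with that x-coordinate
Locus: Vertical line x = 3


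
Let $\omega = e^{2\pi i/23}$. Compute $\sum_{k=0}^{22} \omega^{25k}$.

Let ζ = ω^25 = e^(2πi·25/23). Since 23 ∤ 25, ζ ≠ 1.
Sum = Σ_{k=0}^{22} ζ^k = (ζ^23 - 1)/(ζ - 1) = (ω^{25·23} - 1)/(ζ - 1) = (1 - 1)/(ζ - 1) = 0


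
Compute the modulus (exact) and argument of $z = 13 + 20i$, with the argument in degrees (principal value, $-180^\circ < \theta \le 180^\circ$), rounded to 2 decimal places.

|z| = sqrt(13^2 + 20^2) = sqrt(569)
arg(z) = arctan(b/a) = arctan(20/13) (quadrant-adjusted) = 56.98°


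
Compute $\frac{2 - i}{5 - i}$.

Multiply numerator and denominator by conjugate (5 + i):
= (2 - i)(5 + i) / (5^2 + (-1)^2)
= (11 - 3i) / 26
= 11/26 - (3/26)i


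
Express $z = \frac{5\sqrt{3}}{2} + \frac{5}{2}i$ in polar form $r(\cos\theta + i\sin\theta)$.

r = |z| = sqrt(a^2 + b^2) = sqrt((5*sqrt(3)/2)^2 + (5/2)^2) = sqrt(75/4 + 25/4) = sqrt(25) = 5
θ = arctan(b/a) = arctan(2.5/4.3301) (quadrant-adjusted) = 30°
z = 5(cos 30° + i sin 30°)


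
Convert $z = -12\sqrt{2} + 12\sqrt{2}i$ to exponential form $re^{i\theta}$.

r = |z| = sqrt((-12*sqrt(2))^2 + (12*sqrt(2))^2) = sqrt(288 + 288) = sqrt(576) = 24
θ = arctan(b/a) = arctan(16.9706/-16.9706) (quadrant-adjusted) = 135° = 3π/4
z = 24e^(i*3π/4)


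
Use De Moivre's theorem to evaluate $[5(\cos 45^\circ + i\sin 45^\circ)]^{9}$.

By De Moivre: z^n = r^n(cos(nθ) + i sin(nθ))
= 5^9(cos(9*45°) + i sin(9*45°))
= 1953125(cos 45° + i sin 45°)
= 1953125*sqrt(2)/2 + (1953125*sqrt(2)/2)i


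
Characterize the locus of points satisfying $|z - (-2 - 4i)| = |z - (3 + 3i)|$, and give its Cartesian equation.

|z - z1| = |z - z2| means z is equidistant from z1 and z2,
i.e. the perpendicular bisector of the segment from (-2, -4) to (3, 3) (midpoint (1/2, -1/2)).
With z = x + yi, square both sides:
(x - (-2))^2 + (y - (-4))^2 = (x - 3)^2 + (y - 3)^2
The x^2 and y^2 terms cancel: 10x + 14y = 18 - 20 = -2
Simplify: 5x + 7y = -1
Locus: Perpendicular bisector of the segment from (-2, -4) to (3, 3): the line 5x + 7y = -1


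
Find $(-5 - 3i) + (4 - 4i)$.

(-5 + 4) + (-3 + (-4))i = -1 - 7i


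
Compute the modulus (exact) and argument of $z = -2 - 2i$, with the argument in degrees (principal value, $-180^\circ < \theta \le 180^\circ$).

|z| = sqrt((-2)^2 + (-2)^2) = sqrt(8)
arg(z) = arctan(b/a) = arctan(-2/-2) (quadrant-adjusted) = -135°


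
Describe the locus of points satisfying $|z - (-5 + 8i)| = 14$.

|z - z0| = r describes a circle centered at z0 with radius r
Here z0 = -5 + 8i and r = 14
Locus: Circle centered at (-5, 8) with radius 14


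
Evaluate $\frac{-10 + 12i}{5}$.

Divisor is real, so divide each part by 5:
= -2 + (12/5)i


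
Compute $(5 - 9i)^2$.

(a + bi)^2 = a^2 - b^2 + 2abi
= 5^2 - (-9)^2 + 2*5*(-9)i
= -56 - 90i


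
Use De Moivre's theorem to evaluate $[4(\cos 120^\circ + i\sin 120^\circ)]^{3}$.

By De Moivre: z^n = r^n(cos(nθ) + i sin(nθ))
= 4^3(cos(3*120°) + i sin(3*120°))
= 64(cos 0° + i sin 0°)
= 64


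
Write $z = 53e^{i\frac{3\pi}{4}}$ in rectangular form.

a = r cos θ = 53 * -sqrt(2)/2 = -53*sqrt(2)/2
b = r sin θ = 53 * sqrt(2)/2 = 53*sqrt(2)/2
z = -53*sqrt(2)/2 + (53*sqrt(2)/2)i


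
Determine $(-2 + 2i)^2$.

(a + bi)^2 = a^2 - b^2 + 2abi
= (-2)^2 - 2^2 + 2*(-2)*2i
= -8i


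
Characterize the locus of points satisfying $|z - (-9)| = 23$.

|z - z0| = r describes a circle centered at z0 with radius r
Here z0 = -9 and r = 23
Locus: Circle centered at (-9, 0) with radius 23


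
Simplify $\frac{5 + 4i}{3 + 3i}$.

Multiply numerator and denominator by conjugate (3 - 3i):
= (5 + 4i)(3 - 3i) / (3^2 + 3^2)
= (27 - 3i) / 18
Divide through by 3: (9 - i) / 6
= 3/2 - (1/6)i


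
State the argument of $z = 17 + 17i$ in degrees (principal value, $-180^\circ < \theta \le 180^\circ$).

θ = arctan(b/a) = arctan(17/17) (quadrant-adjusted) = 45°


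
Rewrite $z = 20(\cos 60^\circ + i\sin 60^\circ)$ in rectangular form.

a = r cos θ = 20 * 1/2 = 10
b = r sin θ = 20 * sqrt(3)/2 = 10*sqrt(3)
z = 10 + 10*sqrt(3)i


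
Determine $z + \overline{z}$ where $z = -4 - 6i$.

z + conjugate(z) = (a + bi) + (a - bi) = 2a
= 2 * (-4) = -8


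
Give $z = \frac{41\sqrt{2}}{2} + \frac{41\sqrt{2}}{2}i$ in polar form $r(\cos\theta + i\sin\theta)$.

r = |z| = sqrt(a^2 + b^2) = sqrt((41*sqrt(2)/2)^2 + (41*sqrt(2)/2)^2) = sqrt(1681/2 + 1681/2) = sqrt(1681) = 41
θ = arctan(b/a) = arctan(28.9914/28.9914) (quadrant-adjusted) = 45°
z = 41(cos 45° + i sin 45°)


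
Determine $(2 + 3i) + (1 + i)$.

(2 + 1) + (3 + 1)i = 3 + 4i


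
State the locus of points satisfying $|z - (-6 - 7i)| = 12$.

|z - z0| = r describes a circle centered at z0 with radius r
Here z0 = -6 - 7i and r = 12
Locus: Circle centered at (-6, -7) with radius 12


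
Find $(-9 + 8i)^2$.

(a + bi)^2 = a^2 - b^2 + 2abi
= (-9)^2 - 8^2 + 2*(-9)*8i
= 17 - 144i


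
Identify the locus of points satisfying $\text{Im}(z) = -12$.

Im(z) = y where z = x + yi; the equation y = -12 is satisfied by all points with that y-coordinate
Locus: Horizontal line y = -12


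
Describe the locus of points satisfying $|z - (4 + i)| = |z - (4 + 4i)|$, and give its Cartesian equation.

|z - z1| = |z - z2| means z is equidistant from z1 and z2,
i.e. the perpendicular bisector of the segment from (4, 1) to (4, 4) (midpoint (4, 5/2)).
With z = x + yi, square both sides:
(x - 4)^2 + (y - 1)^2 = (x - 4)^2 + (y - 4)^2
The x^2 and y^2 terms cancel: 0x + 6y = 32 - 17 = 15
Simplify: y = 5/2
Locus: Perpendicular bisector of the segment from (4, 1) to (4, 4): the line y = 5/2


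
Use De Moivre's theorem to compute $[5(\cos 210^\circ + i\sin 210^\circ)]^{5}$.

By De Moivre: z^n = r^n(cos(nθ) + i sin(nθ))
= 5^5(cos(5*210°) + i sin(5*210°))
= 3125(cos 330° + i sin 330°)
= 3125*sqrt(3)/2 - (3125/2)i


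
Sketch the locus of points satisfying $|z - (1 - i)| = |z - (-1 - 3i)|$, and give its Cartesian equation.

|z - z1| = |z - z2| means z is equidistant from z1 and z2,
i.e. the perpendicular bisector of the segment from (1, -1) to (-1, -3) (midpoint (0, -2)).
With z = x + yi, square both sides:
(x - 1)^2 + (y - (-1))^2 = (x - (-1))^2 + (y - (-3))^2
The x^2 and y^2 terms cancel: -4x + (-4)y = 10 - 2 = 8
Simplify: x + y = -2
Locus: Perpendicular bisector of the segment from (1, -1) to (-1, -3): the line x + y = -2


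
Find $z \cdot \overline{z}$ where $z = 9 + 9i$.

z * conjugate(z) = |z|^2 = a^2 + b^2
= 9^2 + 9^2 = 162


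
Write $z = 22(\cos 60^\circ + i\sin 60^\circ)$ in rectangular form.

a = r cos θ = 22 * 1/2 = 11
b = r sin θ = 22 * sqrt(3)/2 = 11*sqrt(3)
z = 11 + 11*sqrt(3)i


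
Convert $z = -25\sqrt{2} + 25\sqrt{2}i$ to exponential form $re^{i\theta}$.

r = |z| = sqrt((-25*sqrt(2))^2 + (25*sqrt(2))^2) = sqrt(1250 + 1250) = sqrt(2500) = 50
θ = arctan(b/a) = arctan(35.3553/-35.3553) (quadrant-adjusted) = 135° = 3π/4
z = 50e^(i*3π/4)


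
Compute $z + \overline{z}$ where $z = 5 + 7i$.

z + conjugate(z) = (a + bi) + (a - bi) = 2a
= 2 * 5 = 10


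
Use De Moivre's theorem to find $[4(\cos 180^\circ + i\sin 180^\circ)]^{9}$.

By De Moivre: z^n = r^n(cos(nθ) + i sin(nθ))
= 4^9(cos(9*180°) + i sin(9*180°))
= 262144(cos 180° + i sin 180°)
= -262144


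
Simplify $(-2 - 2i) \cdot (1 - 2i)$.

(a1*a2 - b1*b2) + (a1*b2 + b1*a2)i
= (-2 - 4) + (4 + (-2))i
= -6 + 2i


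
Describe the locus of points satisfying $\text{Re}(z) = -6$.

Re(z) = x where z = x + yi; the equation x = -6 is satisfied by all points with that x-coordinate
Locus: Vertical line x = -6


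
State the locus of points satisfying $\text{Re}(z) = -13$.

Re(z) = x where z = x + yi; the equation x = -13 is satisfied by all points with that x-coordinate
Locus: Vertical line x = -13


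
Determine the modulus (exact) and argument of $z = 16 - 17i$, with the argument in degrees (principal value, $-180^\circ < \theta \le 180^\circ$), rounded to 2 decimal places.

|z| = sqrt(16^2 + (-17)^2) = sqrt(545)
arg(z) = arctan(b/a) = arctan(-17/16) (quadrant-adjusted) = -46.74°


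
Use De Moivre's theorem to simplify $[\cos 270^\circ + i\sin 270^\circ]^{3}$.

By De Moivre: z^n = r^n(cos(nθ) + i sin(nθ))
= 1^3(cos(3*270°) + i sin(3*270°))
= 1(cos 90° + i sin 90°)
= i


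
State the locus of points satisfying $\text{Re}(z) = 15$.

Re(z) = x where z = x + yi; the equation x = 15 is satisfied by all points with that x-coordinate
Locus: Vertical line x = 15


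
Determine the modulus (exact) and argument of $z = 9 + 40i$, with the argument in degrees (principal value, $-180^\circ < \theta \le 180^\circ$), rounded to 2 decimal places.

|z| = sqrt(9^2 + 40^2) = 41
arg(z) = arctan(b/a) = arctan(40/9) (quadrant-adjusted) = 77.32°


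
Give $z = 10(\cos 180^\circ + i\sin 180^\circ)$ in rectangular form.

a = r cos θ = 10 * -1 = -10
b = r sin θ = 10 * 0 = 0
z = -10


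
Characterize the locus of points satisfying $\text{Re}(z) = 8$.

Re(z) = x where z = x + yi; the equation x = 8 is satisfied by all points with that x-coordinate
Locus: Vertical line x = 8


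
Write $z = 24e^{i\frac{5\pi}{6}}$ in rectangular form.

a = r cos θ = 24 * -sqrt(3)/2 = -12*sqrt(3)
b = r sin θ = 24 * 1/2 = 12
z = -12*sqrt(3) + 12i


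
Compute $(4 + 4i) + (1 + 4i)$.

(4 + 1) + (4 + 4)i = 5 + 8i


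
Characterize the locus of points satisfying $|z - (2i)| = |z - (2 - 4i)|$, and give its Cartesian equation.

|z - z1| = |z - z2| means z is equidistant from z1 and z2,
i.e. the perpendicular bisector of the segment from (0, 2) to (2, -4) (midpoint (1, -1)).
With z = x + yi, square both sides:
(x - 0)^2 + (y - 2)^2 = (x - 2)^2 + (y - (-4))^2
The x^2 and y^2 terms cancel: 4x + (-12)y = 20 - 4 = 16
Simplify: x - 3y = 4
Locus: Perpendicular bisector of the segment from (0, 2) to (2, -4): the line x - 3y = 4


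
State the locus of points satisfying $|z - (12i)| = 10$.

|z - z0| = r describes a circle centered at z0 with radius r
Here z0 = 12i and r = 10
Locus: Circle centered at (0, 12) with radius 10


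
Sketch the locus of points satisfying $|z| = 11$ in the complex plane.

|z| = 11 means sqrt(x^2 + y^2) = 11
This is a circle of radius 11 centered at the origin


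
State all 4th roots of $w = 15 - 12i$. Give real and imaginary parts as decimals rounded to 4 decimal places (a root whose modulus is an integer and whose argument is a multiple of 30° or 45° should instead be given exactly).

|w| = sqrt(369) ≈ 19.209373, arg(w) ≈ 321.340192°
Root modulus = sqrt(369)^(1/4) ≈ 2.093526
Root arguments: θ_k = (arg(w) + 360°k)/4 for k = 0, 1, ..., 3
Compute each root as (root modulus)(cos θ_k + i sin θ_k) using full-precision intermediates, then round to 4 decimal places.
Roots: 0.3515 + 2.0638i, -2.0638 + 0.3515i, -0.3515 - 2.0638i, 2.0638 - 0.3515i


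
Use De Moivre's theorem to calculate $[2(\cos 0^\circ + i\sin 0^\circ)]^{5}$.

By De Moivre: z^n = r^n(cos(nθ) + i sin(nθ))
= 2^5(cos(5*0°) + i sin(5*0°))
= 32(cos 0° + i sin 0°)
= 32


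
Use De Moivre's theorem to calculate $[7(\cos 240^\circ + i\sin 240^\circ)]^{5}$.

By De Moivre: z^n = r^n(cos(nθ) + i sin(nθ))
= 7^5(cos(5*240°) + i sin(5*240°))
= 16807(cos 120° + i sin 120°)
= -16807/2 + (16807*sqrt(3)/2)i


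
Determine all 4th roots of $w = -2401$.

|w| = 2401, arg(w) = 180°
Root modulus = 2401^(1/4) = 7
Root arguments: θ_k = (180° + 360°k)/4 for k = 0, 1, ..., 3
Roots: 7*sqrt(2)/2 + (7*sqrt(2)/2)i, -7*sqrt(2)/2 + (7*sqrt(2)/2)i, -7*sqrt(2)/2 - (7*sqrt(2)/2)i, 7*sqrt(2)/2 - (7*sqrt(2)/2)i


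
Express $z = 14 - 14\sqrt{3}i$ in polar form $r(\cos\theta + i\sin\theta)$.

r = |z| = sqrt(a^2 + b^2) = sqrt((14)^2 + (-14*sqrt(3))^2) = sqrt(196 + 588) = sqrt(784) = 28
θ = arctan(b/a) = arctan(-24.2487/14) (quadrant-adjusted) = 300°
z = 28(cos 300° + i sin 300°)


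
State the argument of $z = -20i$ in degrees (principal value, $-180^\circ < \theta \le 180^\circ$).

a = 0 and b < 0, so z lies on the negative imaginary axis: θ = -90°


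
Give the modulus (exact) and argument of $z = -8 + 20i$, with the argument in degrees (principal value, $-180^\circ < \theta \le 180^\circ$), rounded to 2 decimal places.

|z| = sqrt((-8)^2 + 20^2) = sqrt(464)
arg(z) = arctan(b/a) = arctan(20/-8) (quadrant-adjusted) = 111.80°


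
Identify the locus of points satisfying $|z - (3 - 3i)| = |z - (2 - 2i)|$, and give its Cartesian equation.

|z - z1| = |z - z2| means z is equidistant from z1 and z2,
i.e. the perpendicular bisector of the segment from (3, -3) to (2, -2) (midpoint (5/2, -5/2)).
With z = x + yi, square both sides:
(x - 3)^2 + (y - (-3))^2 = (x - 2)^2 + (y - (-2))^2
The x^2 and y^2 terms cancel: -2x + 2y = 8 - 18 = -10
Simplify: x - y = 5
Locus: Perpendicular bisector of the segment from (3, -3) to (2, -2): the line x - y = 5


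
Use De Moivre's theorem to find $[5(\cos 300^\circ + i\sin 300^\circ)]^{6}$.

By De Moivre: z^n = r^n(cos(nθ) + i sin(nθ))
= 5^6(cos(6*300°) + i sin(6*300°))
= 15625(cos 0° + i sin 0°)
= 15625


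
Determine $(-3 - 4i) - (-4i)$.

(-3 - 0) + (-4 - (-4))i = -3


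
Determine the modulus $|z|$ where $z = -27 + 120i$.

|z| = sqrt(a^2 + b^2) = sqrt((-27)^2 + 120^2) = sqrt(15129) = 123


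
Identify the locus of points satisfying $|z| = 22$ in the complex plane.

|z| = 22 means sqrt(x^2 + y^2) = 22
This is a circle of radius 22 centered at the origin


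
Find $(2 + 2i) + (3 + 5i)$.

(2 + 3) + (2 + 5)i = 5 + 7i


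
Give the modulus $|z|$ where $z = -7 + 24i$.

|z| = sqrt(a^2 + b^2) = sqrt((-7)^2 + 24^2) = sqrt(625) = 25


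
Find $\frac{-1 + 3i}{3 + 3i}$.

Multiply numerator and denominator by conjugate (3 - 3i):
= (-1 + 3i)(3 - 3i) / (3^2 + 3^2)
= (6 + 12i) / 18
Divide through by 6: (1 + 2i) / 3
= 1/3 + (2/3)i


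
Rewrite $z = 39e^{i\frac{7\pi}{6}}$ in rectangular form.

a = r cos θ = 39 * -sqrt(3)/2 = -39*sqrt(3)/2
b = r sin θ = 39 * -1/2 = -39/2
z = -39*sqrt(3)/2 - (39/2)i


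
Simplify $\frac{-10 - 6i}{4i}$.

Multiply numerator and denominator by conjugate (-4i):
= (-10 - 6i)(-4i) / (0^2 + 4^2)
= (-24 + 40i) / 16
Divide through by 8: (-3 + 5i) / 2
= -3/2 + (5/2)i


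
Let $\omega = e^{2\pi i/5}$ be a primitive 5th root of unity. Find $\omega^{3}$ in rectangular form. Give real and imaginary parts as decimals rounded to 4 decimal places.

ω^3 = e^(2πi·3/5) = e^(i·6π/5)
= cos(6π/5) + i sin(6π/5)
= -0.8090 - 0.5878i


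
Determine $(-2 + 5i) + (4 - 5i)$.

(-2 + 4) + (5 + (-5))i = 2


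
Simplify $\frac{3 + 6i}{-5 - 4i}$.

Multiply numerator and denominator by conjugate (-5 + 4i):
= (3 + 6i)(-5 + 4i) / ((-5)^2 + (-4)^2)
= (-39 - 18i) / 41
= -39/41 - (18/41)i


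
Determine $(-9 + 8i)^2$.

(a + bi)^2 = a^2 - b^2 + 2abi
= (-9)^2 - 8^2 + 2*(-9)*8i
= 17 - 144i


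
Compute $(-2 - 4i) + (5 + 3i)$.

(-2 + 5) + (-4 + 3)i = 3 - i


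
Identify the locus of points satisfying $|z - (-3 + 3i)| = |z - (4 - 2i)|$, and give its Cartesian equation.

|z - z1| = |z - z2| means z is equidistant from z1 and z2,
i.e. the perpendicular bisector of the segment from (-3, 3) to (4, -2) (midpoint (1/2, 1/2)).
With z = x + yi, square both sides:
(x - (-3))^2 + (y - 3)^2 = (x - 4)^2 + (y - (-2))^2
The x^2 and y^2 terms cancel: 14x + (-10)y = 20 - 18 = 2
Simplify: 7x - 5y = 1
Locus: Perpendicular bisector of the segment from (-3, 3) to (4, -2): the line 7x - 5y = 1


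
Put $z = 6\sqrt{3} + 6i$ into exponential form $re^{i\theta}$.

r = |z| = sqrt((6*sqrt(3))^2 + (6)^2) = sqrt(108 + 36) = sqrt(144) = 12
θ = arctan(b/a) = arctan(6/10.3923) (quadrant-adjusted) = 30° = π/6
z = 12e^(i*π/6)


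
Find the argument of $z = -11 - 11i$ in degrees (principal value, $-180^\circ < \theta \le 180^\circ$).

θ = arctan(b/a) = arctan(-11/-11) (quadrant-adjusted) = -135°


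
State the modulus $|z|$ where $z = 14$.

|z| = sqrt(a^2 + b^2) = sqrt(14^2 + 0^2) = sqrt(196) = 14


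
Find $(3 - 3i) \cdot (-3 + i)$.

(a1*a2 - b1*b2) + (a1*b2 + b1*a2)i
= (-9 - (-3)) + (3 + 9)i
= -6 + 12i


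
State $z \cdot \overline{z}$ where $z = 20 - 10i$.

z * conjugate(z) = |z|^2 = a^2 + b^2
= 20^2 + (-10)^2 = 500


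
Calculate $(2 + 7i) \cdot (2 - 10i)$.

(a1*a2 - b1*b2) + (a1*b2 + b1*a2)i
= (4 - (-70)) + (-20 + 14)i
= 74 - 6i


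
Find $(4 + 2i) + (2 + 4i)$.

(4 + 2) + (2 + 4)i = 6 + 6i


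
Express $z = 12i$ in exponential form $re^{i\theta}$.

r = |z| = sqrt((0)^2 + (12)^2) = sqrt(0 + 144) = sqrt(144) = 12
a = 0 and b > 0, so z lies on the positive imaginary axis: θ = 90° = π/2
z = 12e^(i*π/2)
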